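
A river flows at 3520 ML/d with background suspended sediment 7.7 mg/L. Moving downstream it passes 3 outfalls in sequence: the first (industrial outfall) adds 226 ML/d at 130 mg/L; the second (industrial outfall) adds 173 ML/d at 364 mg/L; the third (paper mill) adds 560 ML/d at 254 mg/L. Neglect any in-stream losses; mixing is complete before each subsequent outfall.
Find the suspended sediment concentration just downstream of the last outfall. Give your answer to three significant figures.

58.4 mg/L

After outfall 1: Q = 3520 + 226.0 = 3746 ML/d; C = (3520·7.700 + 226.0·130.0)/3746 = 15.08 mg/L.
After outfall 2: Q = 3746 + 173.0 = 3919 ML/d; C = (3746·15.08 + 173.0·364.0)/3919 = 30.48 mg/L.
After outfall 3: Q = 3919 + 560.0 = 4479 ML/d; C = (3919·30.48 + 560.0·254.0)/4479 = 58.43 mg/L.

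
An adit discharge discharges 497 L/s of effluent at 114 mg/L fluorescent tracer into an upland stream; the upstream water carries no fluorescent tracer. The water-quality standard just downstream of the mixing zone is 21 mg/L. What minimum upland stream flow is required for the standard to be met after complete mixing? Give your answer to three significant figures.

2200 L/s

Set C_mix = 21: (Q·0 + 497.0·114.0) / (Q + 497.0) = 21
→ Q = 497.0·(114.0 − 21)/(21 − 0) = 2201 L/s.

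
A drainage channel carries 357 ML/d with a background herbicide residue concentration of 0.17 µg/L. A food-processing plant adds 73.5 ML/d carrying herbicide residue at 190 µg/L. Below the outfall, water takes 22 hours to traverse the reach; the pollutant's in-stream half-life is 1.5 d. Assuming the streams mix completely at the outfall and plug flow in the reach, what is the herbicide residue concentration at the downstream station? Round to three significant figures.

After mixing, C = (357.0·0.1700 + 73.50·190.0) / 430.5 = 14030/430.5 = 32.58 µg/L.
Half-life 1.5 d → k = ln 2 / 1.5 = 0.4621 d⁻¹.
First-order decay: C = 32.58·exp(−k·t) = 32.58·0.6547 = 21.33 µg/L.

21.3 µg/L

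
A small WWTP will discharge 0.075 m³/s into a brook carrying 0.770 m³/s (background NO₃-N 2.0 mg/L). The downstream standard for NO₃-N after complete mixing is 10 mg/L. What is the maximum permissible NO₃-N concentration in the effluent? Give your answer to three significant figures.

92.1 mg/L

At the limit, (Qr·Cr + Qe·Cₑ)/(Qr + Qe) = 10:
Cₑ = (0.8450·10 − 0.7700·2.000) / 0.07500 = 92.13 mg/L.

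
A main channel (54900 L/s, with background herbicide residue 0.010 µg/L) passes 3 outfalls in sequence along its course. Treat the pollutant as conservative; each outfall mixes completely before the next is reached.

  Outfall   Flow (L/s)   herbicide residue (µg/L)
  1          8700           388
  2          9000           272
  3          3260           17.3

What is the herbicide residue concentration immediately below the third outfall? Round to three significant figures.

Below outfall 1: Q → 63600 L/s, C = (54900·0.01000 + 8700·388.0)/63600 = 53.08 µg/L.
Below outfall 2: Q → 72600 L/s, C = (63600·53.08 + 9000·272.0)/72600 = 80.22 µg/L.
Below outfall 3: Q → 75860 L/s, C = (72600·80.22 + 3260·17.30)/75860 = 77.52 µg/L.

77.5 µg/L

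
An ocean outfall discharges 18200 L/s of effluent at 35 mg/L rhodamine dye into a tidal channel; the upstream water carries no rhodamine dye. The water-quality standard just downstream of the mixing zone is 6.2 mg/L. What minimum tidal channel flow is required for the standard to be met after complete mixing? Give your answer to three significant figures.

84500 L/s

Set C_mix = 6.2: (Q·0 + 18200·35.00) / (Q + 18200) = 6.2
→ Q = 18200·(35.00 − 6.2)/(6.2 − 0) = 84540 L/s.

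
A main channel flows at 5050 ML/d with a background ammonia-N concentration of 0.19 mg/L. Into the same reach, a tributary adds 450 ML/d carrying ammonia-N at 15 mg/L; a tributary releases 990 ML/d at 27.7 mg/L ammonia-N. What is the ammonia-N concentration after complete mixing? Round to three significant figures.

5.41 mg/L

Mixed concentration C = ΣQC/ΣQ = (5050·0.1900 + 450.0·15.00 + 990.0·27.70) / 6490 = 35130/6490 = 5.413 mg/L.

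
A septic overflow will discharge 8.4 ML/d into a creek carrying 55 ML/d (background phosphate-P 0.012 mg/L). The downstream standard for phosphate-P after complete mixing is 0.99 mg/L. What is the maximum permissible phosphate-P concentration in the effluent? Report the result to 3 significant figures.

At the limit, (Qr·Cr + Qe·Cₑ)/(Qr + Qe) = 0.99:
Cₑ = (63.40·0.99 − 55.00·0.01200) / 8.400 = 7.394 mg/L.

7.39 mg/L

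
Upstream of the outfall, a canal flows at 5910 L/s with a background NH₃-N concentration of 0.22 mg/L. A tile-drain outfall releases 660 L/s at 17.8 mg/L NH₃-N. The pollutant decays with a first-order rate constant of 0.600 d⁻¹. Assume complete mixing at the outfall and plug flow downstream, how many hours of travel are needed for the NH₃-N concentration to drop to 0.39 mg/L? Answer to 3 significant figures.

Flow-weighted average: C = (5910·0.2200 + 660.0·17.80) / 6570 = 13050/6570 = 1.986 mg/L.
1.986·exp(−k·t) = 0.39 → t = ln(1.986/0.39)/k = 234400 s = 65.11 h.

65.1 h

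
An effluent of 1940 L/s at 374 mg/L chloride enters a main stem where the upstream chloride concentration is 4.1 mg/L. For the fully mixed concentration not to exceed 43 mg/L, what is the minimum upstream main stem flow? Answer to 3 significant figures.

Set C_mix = 43: (Q·4.100 + 1940·374.0) / (Q + 1940) = 43
→ Q = 1940·(374.0 − 43)/(43 − 4.100) = 16510 L/s.

16500 L/s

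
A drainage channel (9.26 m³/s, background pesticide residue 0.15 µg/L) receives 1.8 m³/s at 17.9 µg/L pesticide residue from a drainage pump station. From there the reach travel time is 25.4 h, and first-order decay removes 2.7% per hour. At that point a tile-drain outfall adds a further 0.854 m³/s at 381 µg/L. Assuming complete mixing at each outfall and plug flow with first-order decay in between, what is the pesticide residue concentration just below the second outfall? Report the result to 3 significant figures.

28.7 µg/L

Conservation of mass: C = (9.260·0.1500 + 1.800·17.90) / 11.06 = 33.61/11.06 = 3.039 µg/L; combined flow 11.06 m³/s.
2.7%/h lost → k = −ln(1 − 0.027) = 0.02737 h⁻¹.
Applying C = C₀e^(−kt): 3.039 × 0.4990 = 1.516 µg/L.
At the second outfall, C = (11.06·1.516 + 0.8540·381.0) / (11.06 + 0.8540) = 28.72 µg/L.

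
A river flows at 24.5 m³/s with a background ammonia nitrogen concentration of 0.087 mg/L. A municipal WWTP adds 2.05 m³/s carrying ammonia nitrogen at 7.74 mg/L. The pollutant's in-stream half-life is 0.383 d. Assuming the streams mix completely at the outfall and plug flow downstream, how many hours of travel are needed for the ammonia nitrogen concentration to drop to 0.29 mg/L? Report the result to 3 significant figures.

Mixed concentration C = ΣQC/ΣQ = (24.50·0.08700 + 2.050·7.740) / 26.55 = 18.00/26.55 = 0.6779 mg/L.
Half-life 0.383 d → k = ln 2 / 0.383 = 1.810 d⁻¹.
0.6779·exp(−k·t) = 0.29 → t = ln(0.6779/0.29)/k = 40540 s = 11.26 h.

11.3 h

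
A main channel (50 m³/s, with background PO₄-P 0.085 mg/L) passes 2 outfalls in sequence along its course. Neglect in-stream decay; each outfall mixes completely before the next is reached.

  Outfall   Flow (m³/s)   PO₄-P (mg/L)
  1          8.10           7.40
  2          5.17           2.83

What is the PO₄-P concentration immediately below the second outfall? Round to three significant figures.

1.25 mg/L

Below outfall 1: Q → 58.10 m³/s, C = (50.00·0.08500 + 8.100·7.400)/58.10 = 1.105 mg/L.
Below outfall 2: Q → 63.27 m³/s, C = (58.10·1.105 + 5.170·2.830)/63.27 = 1.246 mg/L.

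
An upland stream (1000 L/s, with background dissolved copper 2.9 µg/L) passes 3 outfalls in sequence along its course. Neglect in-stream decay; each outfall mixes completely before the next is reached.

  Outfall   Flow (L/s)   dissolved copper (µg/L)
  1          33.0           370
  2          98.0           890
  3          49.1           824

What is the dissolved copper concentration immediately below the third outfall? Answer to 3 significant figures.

Below outfall 1: Q → 1033 L/s, C = (1000·2.900 + 33.00·370.0)/1033 = 14.63 µg/L.
Below outfall 2: Q → 1131 L/s, C = (1033·14.63 + 98.00·890.0)/1131 = 90.48 µg/L.
Below outfall 3: Q → 1180 L/s, C = (1131·90.48 + 49.10·824.0)/1180 = 121.0 µg/L.

121 µg/L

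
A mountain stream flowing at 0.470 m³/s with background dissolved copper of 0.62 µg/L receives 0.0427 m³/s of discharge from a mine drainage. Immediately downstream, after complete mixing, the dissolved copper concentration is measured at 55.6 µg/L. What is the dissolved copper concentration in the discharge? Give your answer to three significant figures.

661 µg/L

Mass balance: 0.4700·0.6200 + 0.04270·Cₑ = 0.5127·55.60
→ Cₑ = (0.5127·55.60 − 0.4700·0.6200) / 0.04270 = 660.8 µg/L.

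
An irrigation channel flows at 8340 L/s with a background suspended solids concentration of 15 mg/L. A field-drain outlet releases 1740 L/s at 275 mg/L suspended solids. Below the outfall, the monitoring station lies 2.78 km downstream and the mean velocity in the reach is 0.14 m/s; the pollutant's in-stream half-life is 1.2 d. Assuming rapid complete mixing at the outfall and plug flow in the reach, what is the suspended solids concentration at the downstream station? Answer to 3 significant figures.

Mixed concentration C = ΣQC/ΣQ = (8340·15.00 + 1740·275.0) / 10080 = 603600/10080 = 59.88 mg/L.
Travel time t = 2.78·1000 / 0.14 = 19860 s = 5.516 h.
Half-life 1.2 d → k = ln 2 / 1.2 = 0.5776 d⁻¹.
After decay, C = 59.88 × e^(−kt) = 59.88 × 0.8757 = 52.44 mg/L.

52.4 mg/L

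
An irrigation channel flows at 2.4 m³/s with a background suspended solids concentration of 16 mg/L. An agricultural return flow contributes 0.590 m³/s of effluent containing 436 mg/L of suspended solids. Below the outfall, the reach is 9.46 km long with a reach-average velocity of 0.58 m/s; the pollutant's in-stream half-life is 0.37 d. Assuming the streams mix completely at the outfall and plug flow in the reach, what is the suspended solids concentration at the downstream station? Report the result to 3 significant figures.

69.4 mg/L

After mixing, C = (2.400·16.00 + 0.5900·436.0) / 2.990 = 295.6/2.990 = 98.88 mg/L.
Travel time t = 9.46·1000 / 0.58 = 16310 s = 4.531 h.
Half-life 0.37 d → k = ln 2 / 0.37 = 1.873 d⁻¹.
After decay, C = 98.88 × e^(−kt) = 98.88 × 0.7021 = 69.42 mg/L.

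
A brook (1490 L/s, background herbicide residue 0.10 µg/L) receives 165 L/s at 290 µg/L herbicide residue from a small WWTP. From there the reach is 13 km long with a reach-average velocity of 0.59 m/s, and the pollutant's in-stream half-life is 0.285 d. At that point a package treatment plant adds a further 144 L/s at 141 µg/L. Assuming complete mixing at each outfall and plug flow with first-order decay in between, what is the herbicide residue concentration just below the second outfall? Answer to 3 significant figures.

Mixed concentration C = ΣQC/ΣQ = (1490·0.1000 + 165.0·290.0) / 1655 = 48000/1655 = 29.00 µg/L; combined flow 1655 L/s.
Travel time t = 13·1000 / 0.59 = 22030 s = 6.121 h.
Half-life 0.285 d → k = ln 2 / 0.285 = 2.432 d⁻¹.
After decay, C = 29.00 × e^(−kt) = 29.00 × 0.5378 = 15.60 µg/L.
Second outfall: C = (1655·15.60 + 144.0·141.0)/1799 = 25.64 µg/L.

25.6 µg/L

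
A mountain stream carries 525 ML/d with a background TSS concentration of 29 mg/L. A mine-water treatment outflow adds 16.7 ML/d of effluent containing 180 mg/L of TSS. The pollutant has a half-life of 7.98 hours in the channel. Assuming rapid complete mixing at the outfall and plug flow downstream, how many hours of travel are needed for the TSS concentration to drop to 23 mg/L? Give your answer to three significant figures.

4.38 h

Flow-weighted average: C = (525.0·29.00 + 16.70·180.0) / 541.7 = 18230/541.7 = 33.66 mg/L.
Half-life 7.98 h → k = ln 2 / 7.98 = 0.08686 h⁻¹ = 2.085 d⁻¹.
33.66·exp(−k·t) = 23 → t = ln(33.66/23)/k = 15780 s = 4.383 h.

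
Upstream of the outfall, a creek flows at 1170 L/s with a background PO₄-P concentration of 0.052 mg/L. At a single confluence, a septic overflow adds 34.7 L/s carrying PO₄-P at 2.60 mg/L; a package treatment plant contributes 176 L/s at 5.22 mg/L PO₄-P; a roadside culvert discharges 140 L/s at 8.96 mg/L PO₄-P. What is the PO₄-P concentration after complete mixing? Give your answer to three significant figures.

1.53 mg/L

Conservation of mass: C = (1170·0.05200 + 34.70·2.600 + 176.0·5.220 + 140.0·8.960) / 1521 = 2324/1521 = 1.528 mg/L.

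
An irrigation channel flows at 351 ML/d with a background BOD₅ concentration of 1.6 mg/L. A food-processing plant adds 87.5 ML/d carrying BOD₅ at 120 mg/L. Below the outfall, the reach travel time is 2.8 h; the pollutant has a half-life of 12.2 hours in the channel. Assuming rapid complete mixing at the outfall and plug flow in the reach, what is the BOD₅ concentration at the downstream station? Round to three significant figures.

After mixing, C = (351.0·1.600 + 87.50·120.0) / 438.5 = 11060/438.5 = 25.23 mg/L.
Half-life 12.2 h → k = ln 2 / 12.2 = 0.05682 h⁻¹ = 1.364 d⁻¹.
Applying C = C₀e^(−kt): 25.23 × 0.8529 = 21.52 mg/L.

21.5 mg/L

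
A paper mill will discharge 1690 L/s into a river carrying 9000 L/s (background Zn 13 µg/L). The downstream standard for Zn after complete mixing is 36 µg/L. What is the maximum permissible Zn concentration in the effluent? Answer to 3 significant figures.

158 µg/L

At the limit, (Qr·Cr + Qe·Cₑ)/(Qr + Qe) = 36:
Cₑ = (10690·36 − 9000·13.00) / 1690 = 158.5 µg/L.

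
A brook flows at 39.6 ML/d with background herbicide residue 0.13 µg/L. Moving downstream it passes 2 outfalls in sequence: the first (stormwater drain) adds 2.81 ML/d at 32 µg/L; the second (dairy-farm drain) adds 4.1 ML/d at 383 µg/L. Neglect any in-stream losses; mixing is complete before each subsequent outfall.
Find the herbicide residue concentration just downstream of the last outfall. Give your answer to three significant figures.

35.8 µg/L

Outfall 1: combined Q = 42.41 ML/d; C = (39.60·0.1300 + 2.810·32.00)/42.41 = 2.242 µg/L.
Outfall 2: combined Q = 46.51 ML/d; C = (42.41·2.242 + 4.100·383.0)/46.51 = 35.81 µg/L.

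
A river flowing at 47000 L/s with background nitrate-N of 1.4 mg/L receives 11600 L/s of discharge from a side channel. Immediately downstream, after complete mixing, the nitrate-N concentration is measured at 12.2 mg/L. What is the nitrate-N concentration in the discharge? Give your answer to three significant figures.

56.0 mg/L

Mass balance: 47000·1.400 + 11600·Cₑ = 58600·12.20
→ Cₑ = (58600·12.20 − 47000·1.400) / 11600 = 55.96 mg/L.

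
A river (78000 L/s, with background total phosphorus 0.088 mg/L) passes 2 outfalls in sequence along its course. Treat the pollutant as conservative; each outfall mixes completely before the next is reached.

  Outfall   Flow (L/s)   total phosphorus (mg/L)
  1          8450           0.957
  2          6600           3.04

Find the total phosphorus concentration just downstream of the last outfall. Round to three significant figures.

Outfall 1: combined Q = 86450 L/s; C = (78000·0.08800 + 8450·0.9570)/86450 = 0.1729 mg/L.
Outfall 2: combined Q = 93050 L/s; C = (86450·0.1729 + 6600·3.040)/93050 = 0.3763 mg/L.

0.376 mg/L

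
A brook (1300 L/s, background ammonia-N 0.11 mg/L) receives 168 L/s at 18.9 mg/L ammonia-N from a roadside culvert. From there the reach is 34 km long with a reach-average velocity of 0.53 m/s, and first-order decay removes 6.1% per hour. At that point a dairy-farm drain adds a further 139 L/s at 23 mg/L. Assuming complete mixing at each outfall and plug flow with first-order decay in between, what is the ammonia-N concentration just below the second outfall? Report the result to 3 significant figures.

Flow-weighted average: C = (1300·0.1100 + 168.0·18.90) / 1468 = 3318/1468 = 2.260 mg/L; combined flow 1468 L/s.
Travel time t = 34·1000 / 0.53 = 64150 s = 17.82 h.
6.1%/h lost → k = −ln(1 − 0.061) = 0.06294 h⁻¹.
Decay over the reach: 2.260·exp(−kt) = 2.260·0.3258 = 0.7364 mg/L.
At the second outfall, C = (1468·0.7364 + 139.0·23.00) / (1468 + 139.0) = 2.662 mg/L.

2.66 mg/L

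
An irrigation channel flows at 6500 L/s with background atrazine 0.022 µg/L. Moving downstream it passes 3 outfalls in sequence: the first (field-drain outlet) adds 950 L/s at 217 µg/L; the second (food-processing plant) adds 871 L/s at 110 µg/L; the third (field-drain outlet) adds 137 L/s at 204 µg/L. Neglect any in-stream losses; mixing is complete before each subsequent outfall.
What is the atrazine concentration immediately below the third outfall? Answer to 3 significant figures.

Outfall 1: combined Q = 7450 L/s; C = (6500·0.02200 + 950.0·217.0)/7450 = 27.69 µg/L.
Outfall 2: combined Q = 8321 L/s; C = (7450·27.69 + 871.0·110.0)/8321 = 36.31 µg/L.
Outfall 3: combined Q = 8458 L/s; C = (8321·36.31 + 137.0·204.0)/8458 = 39.02 µg/L.

39.0 µg/L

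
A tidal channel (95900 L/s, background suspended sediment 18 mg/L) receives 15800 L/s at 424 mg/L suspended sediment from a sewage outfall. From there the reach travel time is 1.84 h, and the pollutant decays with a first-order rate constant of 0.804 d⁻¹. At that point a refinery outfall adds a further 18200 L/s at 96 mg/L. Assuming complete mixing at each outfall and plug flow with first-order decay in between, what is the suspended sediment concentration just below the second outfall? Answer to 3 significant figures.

74.4 mg/L

Mass balance: C = (95900·18.00 + 15800·424.0) / 111700 = 8425000/111700 = 75.43 mg/L; combined flow 111700 L/s.
Applying C = C₀e^(−kt): 75.43 × 0.9402 = 70.92 mg/L.
At the second outfall, C = (111700·70.92 + 18200·96.00) / (111700 + 18200) = 74.43 mg/L.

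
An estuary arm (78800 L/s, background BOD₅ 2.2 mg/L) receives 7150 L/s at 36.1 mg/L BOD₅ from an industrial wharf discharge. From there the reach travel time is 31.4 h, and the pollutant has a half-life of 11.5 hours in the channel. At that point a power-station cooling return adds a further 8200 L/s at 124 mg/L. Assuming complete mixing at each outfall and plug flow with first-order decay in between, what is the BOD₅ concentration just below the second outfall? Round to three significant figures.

After mixing, C = (78800·2.200 + 7150·36.10) / 85950 = 431500/85950 = 5.020 mg/L; combined flow 85950 L/s.
Half-life 11.5 h → k = ln 2 / 11.5 = 0.06027 h⁻¹ = 1.447 d⁻¹.
Applying C = C₀e^(−kt): 5.020 × 0.1507 = 0.7564 mg/L.
Second outfall: C = (85950·0.7564 + 8200·124.0)/94150 = 11.49 mg/L.

11.5 mg/L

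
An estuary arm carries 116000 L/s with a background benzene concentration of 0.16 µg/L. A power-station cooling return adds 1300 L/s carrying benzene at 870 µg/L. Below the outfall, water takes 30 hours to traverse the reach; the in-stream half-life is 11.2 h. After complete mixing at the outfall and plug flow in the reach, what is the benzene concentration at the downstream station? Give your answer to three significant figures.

Mass balance: C = (116000·0.1600 + 1300·870.0) / 117300 = 1150000/117300 = 9.800 µg/L.
Half-life 11.2 h → k = ln 2 / 11.2 = 0.06189 h⁻¹ = 1.485 d⁻¹.
First-order decay: C = 9.800·exp(−k·t) = 9.800·0.1562 = 1.531 µg/L.

1.53 µg/L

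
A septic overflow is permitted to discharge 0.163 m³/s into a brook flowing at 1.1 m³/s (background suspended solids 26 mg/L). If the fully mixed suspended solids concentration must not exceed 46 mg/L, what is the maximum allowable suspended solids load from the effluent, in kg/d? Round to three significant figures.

2550 kg/d

Mass balance at the limit: 1.100·26.00 + 0.1630·Cₑ = 1.263·46 → Cₑ = 181.0 mg/L.
Load = 0.1630 m³/s × 181.0 g/m³ × 86 400 s/d = 2549 kg/d.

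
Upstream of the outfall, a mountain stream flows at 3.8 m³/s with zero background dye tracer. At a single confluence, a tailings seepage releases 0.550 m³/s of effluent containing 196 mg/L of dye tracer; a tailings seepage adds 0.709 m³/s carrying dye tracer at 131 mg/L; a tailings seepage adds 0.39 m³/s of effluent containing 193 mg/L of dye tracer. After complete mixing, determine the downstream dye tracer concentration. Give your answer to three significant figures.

50.6 mg/L

Flow-weighted average: C = (3.800·0 + 0.5500·196.0 + 0.7090·131.0 + 0.3900·193.0) / 5.449 = 275.9/5.449 = 50.64 mg/L.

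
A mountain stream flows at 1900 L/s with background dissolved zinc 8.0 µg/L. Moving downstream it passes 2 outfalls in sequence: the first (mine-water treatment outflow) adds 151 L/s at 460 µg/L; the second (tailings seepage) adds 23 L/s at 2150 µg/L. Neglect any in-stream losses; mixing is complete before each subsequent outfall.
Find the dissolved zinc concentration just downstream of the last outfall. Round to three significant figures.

64.7 µg/L

After outfall 1: Q = 1900 + 151.0 = 2051 L/s; C = (1900·8.000 + 151.0·460.0)/2051 = 41.28 µg/L.
After outfall 2: Q = 2051 + 23.00 = 2074 L/s; C = (2051·41.28 + 23.00·2150)/2074 = 64.66 µg/L.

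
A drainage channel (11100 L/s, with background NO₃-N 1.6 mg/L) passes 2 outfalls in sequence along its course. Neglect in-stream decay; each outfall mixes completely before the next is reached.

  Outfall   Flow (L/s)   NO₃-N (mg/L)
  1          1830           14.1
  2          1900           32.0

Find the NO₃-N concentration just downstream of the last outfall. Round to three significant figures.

7.04 mg/L

Outfall 1: combined Q = 12930 L/s; C = (11100·1.600 + 1830·14.10)/12930 = 3.369 mg/L.
Outfall 2: combined Q = 14830 L/s; C = (12930·3.369 + 1900·32.00)/14830 = 7.037 mg/L.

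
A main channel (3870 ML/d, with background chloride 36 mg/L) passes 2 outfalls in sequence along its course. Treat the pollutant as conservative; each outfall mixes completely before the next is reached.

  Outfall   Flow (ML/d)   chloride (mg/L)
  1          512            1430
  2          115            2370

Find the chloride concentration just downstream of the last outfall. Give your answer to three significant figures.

254 mg/L

Outfall 1: combined Q = 4382 ML/d; C = (3870·36.00 + 512.0·1430)/4382 = 198.9 mg/L.
Outfall 2: combined Q = 4497 ML/d; C = (4382·198.9 + 115.0·2370)/4497 = 254.4 mg/L.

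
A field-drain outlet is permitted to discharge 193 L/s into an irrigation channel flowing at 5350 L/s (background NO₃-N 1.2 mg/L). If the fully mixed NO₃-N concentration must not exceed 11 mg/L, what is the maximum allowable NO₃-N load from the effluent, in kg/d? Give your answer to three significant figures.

4710 kg/d

Mass balance at the limit: 5350·1.200 + 193.0·Cₑ = 5543·11 → Cₑ = 282.7 mg/L.
193.0 L/s = 0.1930 m³/s. Load = 0.1930 m³/s × 282.7 g/m³ × 86 400 s/d = 4713 kg/d.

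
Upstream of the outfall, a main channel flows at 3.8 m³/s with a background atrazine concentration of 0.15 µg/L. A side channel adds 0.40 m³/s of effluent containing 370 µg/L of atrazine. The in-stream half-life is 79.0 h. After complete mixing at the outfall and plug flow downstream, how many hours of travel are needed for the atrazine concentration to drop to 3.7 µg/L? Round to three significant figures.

Conservation of mass: C = (3.800·0.1500 + 0.4000·370.0) / 4.200 = 148.6/4.200 = 35.37 µg/L.
Half-life 79.0 h → k = ln 2 / 79.0 = 0.008774 h⁻¹ = 0.2106 d⁻¹.
35.37·exp(−k·t) = 3.7 → t = ln(35.37/3.7)/k = 926300 s = 257.3 h.

257 h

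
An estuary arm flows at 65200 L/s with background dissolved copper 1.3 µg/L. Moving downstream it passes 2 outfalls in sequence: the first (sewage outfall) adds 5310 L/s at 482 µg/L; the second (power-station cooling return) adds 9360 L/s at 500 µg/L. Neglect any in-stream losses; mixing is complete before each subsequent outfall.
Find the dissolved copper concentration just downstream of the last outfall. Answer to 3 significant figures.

Below outfall 1: Q → 70510 L/s, C = (65200·1.300 + 5310·482.0)/70510 = 37.50 µg/L.
Below outfall 2: Q → 79870 L/s, C = (70510·37.50 + 9360·500.0)/79870 = 91.70 µg/L.

91.7 µg/L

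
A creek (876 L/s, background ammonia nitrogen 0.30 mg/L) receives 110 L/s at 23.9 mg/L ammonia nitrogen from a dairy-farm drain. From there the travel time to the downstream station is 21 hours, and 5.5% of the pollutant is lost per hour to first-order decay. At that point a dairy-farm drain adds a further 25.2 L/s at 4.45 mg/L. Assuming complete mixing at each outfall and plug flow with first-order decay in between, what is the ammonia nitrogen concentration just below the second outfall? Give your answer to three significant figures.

Mixed concentration C = ΣQC/ΣQ = (876.0·0.3000 + 110.0·23.90) / 986.0 = 2892/986.0 = 2.933 mg/L; combined flow 986.0 L/s.
5.5%/h lost → k = −ln(1 − 0.055) = 0.05657 h⁻¹.
After decay, C = 2.933 × e^(−kt) = 2.933 × 0.3048 = 0.8940 mg/L.
Second outfall: C = (986.0·0.8940 + 25.20·4.450)/1011 = 0.9827 mg/L.

0.983 mg/L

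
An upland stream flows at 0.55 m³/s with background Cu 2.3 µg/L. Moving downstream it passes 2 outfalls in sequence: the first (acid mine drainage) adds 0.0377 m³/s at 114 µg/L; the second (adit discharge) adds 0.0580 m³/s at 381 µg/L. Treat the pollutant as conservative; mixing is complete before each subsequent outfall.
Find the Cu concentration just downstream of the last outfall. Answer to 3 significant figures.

42.8 µg/L

Outfall 1: combined Q = 0.5877 m³/s; C = (0.5500·2.300 + 0.03770·114.0)/0.5877 = 9.465 µg/L.
Outfall 2: combined Q = 0.6457 m³/s; C = (0.5877·9.465 + 0.05800·381.0)/0.6457 = 42.84 µg/L.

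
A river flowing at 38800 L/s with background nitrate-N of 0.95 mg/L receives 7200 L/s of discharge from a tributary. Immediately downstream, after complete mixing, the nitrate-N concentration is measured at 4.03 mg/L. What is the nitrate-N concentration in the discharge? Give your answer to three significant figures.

Mass balance: 38800·0.9500 + 7200·Cₑ = 46000·4.030
→ Cₑ = (46000·4.030 − 38800·0.9500) / 7200 = 20.63 mg/L.

20.6 mg/L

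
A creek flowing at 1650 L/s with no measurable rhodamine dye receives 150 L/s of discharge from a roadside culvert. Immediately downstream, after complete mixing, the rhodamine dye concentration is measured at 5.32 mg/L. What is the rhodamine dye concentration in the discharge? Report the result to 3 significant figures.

63.8 mg/L

Mass balance: 1650·0 + 150.0·Cₑ = 1800·5.320
→ Cₑ = (1800·5.320 − 1650·0) / 150.0 = 63.84 mg/L.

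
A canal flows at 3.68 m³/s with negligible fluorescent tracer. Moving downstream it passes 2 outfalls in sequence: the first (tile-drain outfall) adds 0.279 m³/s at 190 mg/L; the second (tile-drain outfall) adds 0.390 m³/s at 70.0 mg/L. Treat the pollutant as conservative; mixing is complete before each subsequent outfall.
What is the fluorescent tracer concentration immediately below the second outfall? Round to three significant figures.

18.5 mg/L

Outfall 1: combined Q = 3.959 m³/s; C = (3.680·0 + 0.2790·190.0)/3.959 = 13.39 mg/L.
Outfall 2: combined Q = 4.349 m³/s; C = (3.959·13.39 + 0.3900·70.00)/4.349 = 18.47 mg/L.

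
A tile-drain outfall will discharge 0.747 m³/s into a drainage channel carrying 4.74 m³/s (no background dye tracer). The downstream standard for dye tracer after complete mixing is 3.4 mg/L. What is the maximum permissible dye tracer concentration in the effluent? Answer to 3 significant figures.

At the limit, (Qr·Cr + Qe·Cₑ)/(Qr + Qe) = 3.4:
Cₑ = (5.487·3.4 − 4.740·0) / 0.7470 = 24.97 mg/L.

25.0 mg/L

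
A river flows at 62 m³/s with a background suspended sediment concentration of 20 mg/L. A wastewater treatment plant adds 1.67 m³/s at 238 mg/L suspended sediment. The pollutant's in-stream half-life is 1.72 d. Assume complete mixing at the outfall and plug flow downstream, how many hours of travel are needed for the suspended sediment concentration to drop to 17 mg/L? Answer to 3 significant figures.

Flow-weighted average: C = (62.00·20.00 + 1.670·238.0) / 63.67 = 1637/63.67 = 25.72 mg/L.
Half-life 1.72 d → k = ln 2 / 1.72 = 0.4030 d⁻¹.
25.72·exp(−k·t) = 17 → t = ln(25.72/17)/k = 88750 s = 24.65 h.

24.7 h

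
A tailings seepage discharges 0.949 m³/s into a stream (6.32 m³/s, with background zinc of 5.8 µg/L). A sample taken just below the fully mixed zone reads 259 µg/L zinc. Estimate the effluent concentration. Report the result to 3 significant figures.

1950 µg/L

Mass balance: 6.320·5.800 + 0.9490·Cₑ = 7.269·259.0
→ Cₑ = (7.269·259.0 − 6.320·5.800) / 0.9490 = 1945 µg/L.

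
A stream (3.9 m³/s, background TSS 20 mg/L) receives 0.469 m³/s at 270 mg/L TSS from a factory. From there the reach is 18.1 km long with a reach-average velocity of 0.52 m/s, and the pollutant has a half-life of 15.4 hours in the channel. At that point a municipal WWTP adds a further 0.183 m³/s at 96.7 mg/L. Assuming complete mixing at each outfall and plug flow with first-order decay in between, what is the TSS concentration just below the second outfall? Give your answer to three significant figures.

33.0 mg/L

Flow-weighted average: C = (3.900·20.00 + 0.4690·270.0) / 4.369 = 204.6/4.369 = 46.84 mg/L; combined flow 4.369 m³/s.
Travel time t = 18.1·1000 / 0.52 = 34810 s = 9.669 h.
Half-life 15.4 h → k = ln 2 / 15.4 = 0.04501 h⁻¹ = 1.080 d⁻¹.
Applying C = C₀e^(−kt): 46.84 × 0.6471 = 30.31 mg/L.
At the second outfall, C = (4.369·30.31 + 0.1830·96.70) / (4.369 + 0.1830) = 32.98 mg/L.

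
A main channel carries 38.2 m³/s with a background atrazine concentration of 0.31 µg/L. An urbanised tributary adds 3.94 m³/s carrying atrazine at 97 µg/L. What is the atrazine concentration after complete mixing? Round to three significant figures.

Flow-weighted average: C = (38.20·0.3100 + 3.940·97.00) / 42.14 = 394.0/42.14 = 9.350 µg/L.

9.35 µg/L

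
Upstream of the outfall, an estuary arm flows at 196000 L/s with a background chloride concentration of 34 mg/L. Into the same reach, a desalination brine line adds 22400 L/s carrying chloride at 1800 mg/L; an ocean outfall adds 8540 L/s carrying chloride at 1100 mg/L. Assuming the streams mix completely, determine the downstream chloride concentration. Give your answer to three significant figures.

After mixing, C = (196000·34.00 + 22400·1800 + 8540·1100) / 226900 = 56380000/226900 = 248.4 mg/L.

248 mg/L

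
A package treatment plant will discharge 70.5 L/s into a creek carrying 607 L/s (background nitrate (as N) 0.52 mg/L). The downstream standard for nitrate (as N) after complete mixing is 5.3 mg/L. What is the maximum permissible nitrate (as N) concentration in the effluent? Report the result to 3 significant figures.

46.5 mg/L

At the limit, (Qr·Cr + Qe·Cₑ)/(Qr + Qe) = 5.3:
Cₑ = (677.5·5.3 − 607.0·0.5200) / 70.50 = 46.46 mg/L.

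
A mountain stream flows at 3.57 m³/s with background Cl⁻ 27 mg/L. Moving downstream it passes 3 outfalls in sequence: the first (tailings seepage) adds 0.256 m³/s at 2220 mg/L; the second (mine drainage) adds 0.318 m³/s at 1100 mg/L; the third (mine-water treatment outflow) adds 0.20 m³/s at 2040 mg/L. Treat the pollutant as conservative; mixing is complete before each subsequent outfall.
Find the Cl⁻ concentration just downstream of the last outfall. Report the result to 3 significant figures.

327 mg/L

Outfall 1: combined Q = 3.826 m³/s; C = (3.570·27.00 + 0.2560·2220)/3.826 = 173.7 mg/L.
Outfall 2: combined Q = 4.144 m³/s; C = (3.826·173.7 + 0.3180·1100)/4.144 = 244.8 mg/L.
Outfall 3: combined Q = 4.344 m³/s; C = (4.144·244.8 + 0.2000·2040)/4.344 = 327.5 mg/L.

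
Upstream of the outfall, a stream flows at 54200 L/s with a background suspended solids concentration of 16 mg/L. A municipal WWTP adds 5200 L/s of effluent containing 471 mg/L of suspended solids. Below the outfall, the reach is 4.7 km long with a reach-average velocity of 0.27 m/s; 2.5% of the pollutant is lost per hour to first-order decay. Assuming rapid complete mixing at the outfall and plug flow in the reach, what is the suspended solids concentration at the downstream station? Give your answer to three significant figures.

49.4 mg/L

After mixing, C = (54200·16.00 + 5200·471.0) / 59400 = 3316000/59400 = 55.83 mg/L.
Travel time t = 4.7·1000 / 0.27 = 17410 s = 4.835 h.
2.5%/h lost → k = −ln(1 − 0.025) = 0.02532 h⁻¹.
After decay, C = 55.83 × e^(−kt) = 55.83 × 0.8848 = 49.40 mg/L.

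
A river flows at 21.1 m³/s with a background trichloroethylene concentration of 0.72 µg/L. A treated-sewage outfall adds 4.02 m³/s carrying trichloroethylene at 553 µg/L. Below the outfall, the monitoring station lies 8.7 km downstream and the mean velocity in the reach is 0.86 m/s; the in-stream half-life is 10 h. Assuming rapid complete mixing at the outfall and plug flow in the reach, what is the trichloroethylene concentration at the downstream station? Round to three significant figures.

Conservation of mass: C = (21.10·0.7200 + 4.020·553.0) / 25.12 = 2238/25.12 = 89.10 µg/L.
Travel time t = 8.7·1000 / 0.86 = 10120 s = 2.810 h.
Half-life 10 h → k = ln 2 / 10 = 0.06931 h⁻¹ = 1.664 d⁻¹.
Applying C = C₀e^(−kt): 89.10 × 0.8230 = 73.33 µg/L.

73.3 µg/L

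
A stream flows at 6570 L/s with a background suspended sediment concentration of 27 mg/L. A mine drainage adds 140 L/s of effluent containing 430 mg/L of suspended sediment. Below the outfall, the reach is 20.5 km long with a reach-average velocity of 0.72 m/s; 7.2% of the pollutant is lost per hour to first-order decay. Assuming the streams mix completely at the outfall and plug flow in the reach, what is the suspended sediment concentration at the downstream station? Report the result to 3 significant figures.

Conservation of mass: C = (6570·27.00 + 140.0·430.0) / 6710 = 237600/6710 = 35.41 mg/L.
Travel time t = 20.5·1000 / 0.72 = 28470 s = 7.909 h.
7.2%/h lost → k = −ln(1 − 0.072) = 0.07472 h⁻¹.
First-order decay: C = 35.41·exp(−k·t) = 35.41·0.5538 = 19.61 mg/L.

19.6 mg/L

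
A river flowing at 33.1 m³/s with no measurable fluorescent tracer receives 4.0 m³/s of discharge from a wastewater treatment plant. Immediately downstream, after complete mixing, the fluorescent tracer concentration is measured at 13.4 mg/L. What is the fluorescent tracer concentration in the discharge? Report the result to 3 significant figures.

124 mg/L

Mass balance: 33.10·0 + 4.000·Cₑ = 37.10·13.40
→ Cₑ = (37.10·13.40 − 33.10·0) / 4.000 = 124.3 mg/L.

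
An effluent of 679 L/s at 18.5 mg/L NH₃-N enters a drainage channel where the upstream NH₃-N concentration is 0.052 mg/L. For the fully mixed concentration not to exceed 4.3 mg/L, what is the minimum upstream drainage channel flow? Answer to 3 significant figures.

Set C_mix = 4.3: (Q·0.05200 + 679.0·18.50) / (Q + 679.0) = 4.3
→ Q = 679.0·(18.50 − 4.3)/(4.3 − 0.05200) = 2270 L/s.

2270 L/s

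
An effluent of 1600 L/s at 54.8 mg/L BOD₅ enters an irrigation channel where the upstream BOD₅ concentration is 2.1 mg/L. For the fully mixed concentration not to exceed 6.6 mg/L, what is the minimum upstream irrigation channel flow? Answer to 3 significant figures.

17100 L/s

Set C_mix = 6.6: (Q·2.100 + 1600·54.80) / (Q + 1600) = 6.6
→ Q = 1600·(54.80 − 6.6)/(6.6 − 2.100) = 17140 L/s.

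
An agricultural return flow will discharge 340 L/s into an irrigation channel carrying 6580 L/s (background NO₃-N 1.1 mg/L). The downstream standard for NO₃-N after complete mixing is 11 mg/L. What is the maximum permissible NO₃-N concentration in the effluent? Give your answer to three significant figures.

At the limit, (Qr·Cr + Qe·Cₑ)/(Qr + Qe) = 11:
Cₑ = (6920·11 − 6580·1.100) / 340.0 = 202.6 mg/L.

203 mg/L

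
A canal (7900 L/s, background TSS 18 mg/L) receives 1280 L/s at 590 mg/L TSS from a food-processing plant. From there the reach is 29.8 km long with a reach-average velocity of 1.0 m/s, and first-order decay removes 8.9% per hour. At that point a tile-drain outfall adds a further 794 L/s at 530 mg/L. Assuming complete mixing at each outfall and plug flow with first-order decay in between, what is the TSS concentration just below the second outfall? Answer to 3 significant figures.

83.8 mg/L

After mixing, C = (7900·18.00 + 1280·590.0) / 9180 = 897400/9180 = 97.76 mg/L; combined flow 9180 L/s.
Travel time t = 29.8·1000 / 1.0 = 29800 s = 8.278 h.
8.9%/h lost → k = −ln(1 − 0.089) = 0.09321 h⁻¹.
Applying C = C₀e^(−kt): 97.76 × 0.4623 = 45.19 mg/L.
At the second outfall, C = (9180·45.19 + 794.0·530.0) / (9180 + 794.0) = 83.78 mg/L.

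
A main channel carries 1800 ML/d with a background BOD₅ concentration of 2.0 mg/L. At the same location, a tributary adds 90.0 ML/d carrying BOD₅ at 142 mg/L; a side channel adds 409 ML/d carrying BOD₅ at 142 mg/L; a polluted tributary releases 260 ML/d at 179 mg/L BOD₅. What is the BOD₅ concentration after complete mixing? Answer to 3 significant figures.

Conservation of mass: C = (1800·2.000 + 90.00·142.0 + 409.0·142.0 + 260.0·179.0) / 2559 = 121000/2559 = 47.28 mg/L.

47.3 mg/L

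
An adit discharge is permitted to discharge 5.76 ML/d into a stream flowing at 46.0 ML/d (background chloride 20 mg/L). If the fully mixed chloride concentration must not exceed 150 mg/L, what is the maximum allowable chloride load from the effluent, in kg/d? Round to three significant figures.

Mass balance at the limit: 46.00·20.00 + 5.760·Cₑ = 51.76·150 → Cₑ = 1188 mg/L.
5.760 ML/d = 0.06667 m³/s. Load = 0.06667 m³/s × 1188 g/m³ × 86 400 s/d = 6844 kg/d.

6840 kg/d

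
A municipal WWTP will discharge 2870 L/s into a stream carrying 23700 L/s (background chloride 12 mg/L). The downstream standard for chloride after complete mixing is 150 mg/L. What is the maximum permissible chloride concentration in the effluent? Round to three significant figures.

At the limit, (Qr·Cr + Qe·Cₑ)/(Qr + Qe) = 150:
Cₑ = (26570·150 − 23700·12.00) / 2870 = 1290 mg/L.

1290 mg/L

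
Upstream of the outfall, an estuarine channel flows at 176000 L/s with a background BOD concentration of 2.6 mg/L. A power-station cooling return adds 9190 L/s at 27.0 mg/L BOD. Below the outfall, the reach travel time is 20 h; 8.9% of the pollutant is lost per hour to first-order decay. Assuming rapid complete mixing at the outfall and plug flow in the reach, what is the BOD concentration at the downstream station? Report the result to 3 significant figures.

Mass balance: C = (176000·2.600 + 9190·27.00) / 185200 = 705700/185200 = 3.811 mg/L.
8.9%/h lost → k = −ln(1 − 0.089) = 0.09321 h⁻¹.
After decay, C = 3.811 × e^(−kt) = 3.811 × 0.1550 = 0.5907 mg/L.

0.591 mg/L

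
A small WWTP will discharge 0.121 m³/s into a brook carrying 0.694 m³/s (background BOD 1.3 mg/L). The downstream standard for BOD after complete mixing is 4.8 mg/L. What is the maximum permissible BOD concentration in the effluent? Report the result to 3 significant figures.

At the limit, (Qr·Cr + Qe·Cₑ)/(Qr + Qe) = 4.8:
Cₑ = (0.8150·4.8 − 0.6940·1.300) / 0.1210 = 24.87 mg/L.

24.9 mg/L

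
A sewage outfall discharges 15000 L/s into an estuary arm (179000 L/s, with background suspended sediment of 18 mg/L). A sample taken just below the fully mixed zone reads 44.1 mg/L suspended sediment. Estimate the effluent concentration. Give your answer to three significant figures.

356 mg/L

Mass balance: 179000·18.00 + 15000·Cₑ = 194000·44.10
→ Cₑ = (194000·44.10 − 179000·18.00) / 15000 = 355.6 mg/L.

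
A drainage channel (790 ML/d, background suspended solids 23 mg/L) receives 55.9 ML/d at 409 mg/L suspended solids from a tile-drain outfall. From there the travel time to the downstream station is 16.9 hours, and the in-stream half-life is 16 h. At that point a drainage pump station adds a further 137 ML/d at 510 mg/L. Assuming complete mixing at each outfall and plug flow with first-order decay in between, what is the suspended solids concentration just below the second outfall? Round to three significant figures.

91.2 mg/L

Mass balance: C = (790.0·23.00 + 55.90·409.0) / 845.9 = 41030/845.9 = 48.51 mg/L; combined flow 845.9 ML/d.
Half-life 16 h → k = ln 2 / 16 = 0.04332 h⁻¹ = 1.040 d⁻¹.
First-order decay: C = 48.51·exp(−k·t) = 48.51·0.4809 = 23.33 mg/L.
At the second outfall, C = (845.9·23.33 + 137.0·510.0) / (845.9 + 137.0) = 91.16 mg/L.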